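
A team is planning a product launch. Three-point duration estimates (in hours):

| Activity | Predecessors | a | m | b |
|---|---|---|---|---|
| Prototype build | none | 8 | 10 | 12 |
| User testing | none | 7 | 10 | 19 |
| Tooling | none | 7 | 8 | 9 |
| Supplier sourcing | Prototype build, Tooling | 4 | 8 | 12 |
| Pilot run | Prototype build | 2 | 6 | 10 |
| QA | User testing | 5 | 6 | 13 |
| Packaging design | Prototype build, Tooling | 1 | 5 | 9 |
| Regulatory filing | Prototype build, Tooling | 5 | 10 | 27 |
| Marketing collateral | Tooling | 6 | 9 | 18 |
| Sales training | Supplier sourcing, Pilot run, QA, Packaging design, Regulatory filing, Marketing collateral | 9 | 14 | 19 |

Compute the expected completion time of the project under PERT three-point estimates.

36 hours

te_Prototype build = (8 + 4·10 + 12)/6 = 60/6 = 10
te_User testing = (7 + 4·10 + 19)/6 = 66/6 = 11
te_Tooling = (7 + 4·8 + 9)/6 = 48/6 = 8
te_Supplier sourcing = (4 + 4·8 + 12)/6 = 48/6 = 8
te_Pilot run = (2 + 4·6 + 10)/6 = 36/6 = 6
te_QA = (5 + 4·6 + 13)/6 = 42/6 = 7
te_Packaging design = (1 + 4·5 + 9)/6 = 30/6 = 5
te_Regulatory filing = (5 + 4·10 + 27)/6 = 72/6 = 12
te_Marketing collateral = (6 + 4·9 + 18)/6 = 60/6 = 10
te_Sales training = (9 + 4·14 + 19)/6 = 84/6 = 14

Forward pass:
ES_Prototype build = 0; EF_Prototype build = 10
ES_User testing = 0; EF_User testing = 11
ES_Tooling = 0; EF_Tooling = 8
ES_Supplier sourcing = max(EF_Prototype build=10, EF_Tooling=8) = 10; EF_Supplier sourcing = 10+8 = 18
ES_Pilot run = 10; EF_Pilot run = 10+6 = 16
ES_QA = 11; EF_QA = 11+7 = 18
ES_Packaging design = max(EF_Prototype build=10, EF_Tooling=8) = 10; EF_Packaging design = 10+5 = 15
ES_Regulatory filing = max(EF_Prototype build=10, EF_Tooling=8) = 10; EF_Regulatory filing = 10+12 = 22
ES_Marketing collateral = 8; EF_Marketing collateral = 8+10 = 18
ES_Sales training = max(EF_Supplier sourcing=18, EF_Pilot run=16, EF_QA=18, EF_Packaging design=15, EF_Regulatory filing=22, EF_Marketing collateral=18) = 22; EF_Sales training = 22+14 = 36
Expected project duration μ = 36 hours. Critical path: Prototype build → Regulatory filing → Sales training.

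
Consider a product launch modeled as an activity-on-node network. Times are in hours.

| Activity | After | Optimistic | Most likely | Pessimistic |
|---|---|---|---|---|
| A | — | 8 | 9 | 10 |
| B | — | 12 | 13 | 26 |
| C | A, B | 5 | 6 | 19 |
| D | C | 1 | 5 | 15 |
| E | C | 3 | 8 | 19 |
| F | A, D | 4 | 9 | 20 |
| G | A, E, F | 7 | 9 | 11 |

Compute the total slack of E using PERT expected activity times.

7 hours

te_A = (8 + 4·9 + 10)/6 = 54/6 = 9
te_B = (12 + 4·13 + 26)/6 = 90/6 = 15
te_C = (5 + 4·6 + 19)/6 = 48/6 = 8
te_D = (1 + 4·5 + 15)/6 = 36/6 = 6
te_E = (3 + 4·8 + 19)/6 = 54/6 = 9
te_F = (4 + 4·9 + 20)/6 = 60/6 = 10
te_G = (7 + 4·9 + 11)/6 = 54/6 = 9

Forward pass:
ES_A = 0; EF_A = 9
ES_B = 0; EF_B = 15
ES_C = max(EF_A=9, EF_B=15) = 15; EF_C = 15+8 = 23
ES_D = 23; EF_D = 23+6 = 29
ES_E = 23; EF_E = 23+9 = 32
ES_F = max(EF_A=9, EF_D=29) = 29; EF_F = 29+10 = 39
ES_G = max(EF_A=9, EF_E=32, EF_F=39) = 39; EF_G = 39+9 = 48
Expected project duration μ = 48 hours. Critical path: B → C → D → F → G.

Backward pass:
LF_G = 48; LS_G = 48−9 = 39
LF_F = LS_G = 39; LS_F = 39−10 = 29
LF_E = LS_G = 39; LS_E = 39−9 = 30
LF_D = LS_F = 29; LS_D = 29−6 = 23
LF_C = min(LS_D=23, LS_E=30) = 23; LS_C = 23−8 = 15
LF_B = LS_C = 15; LS_B = 15−15 = 0
LF_A = min(LS_C=15, LS_F=29, LS_G=39) = 15; LS_A = 15−9 = 6
Slack_E = LS_E − ES_E = 30 − 23 = 7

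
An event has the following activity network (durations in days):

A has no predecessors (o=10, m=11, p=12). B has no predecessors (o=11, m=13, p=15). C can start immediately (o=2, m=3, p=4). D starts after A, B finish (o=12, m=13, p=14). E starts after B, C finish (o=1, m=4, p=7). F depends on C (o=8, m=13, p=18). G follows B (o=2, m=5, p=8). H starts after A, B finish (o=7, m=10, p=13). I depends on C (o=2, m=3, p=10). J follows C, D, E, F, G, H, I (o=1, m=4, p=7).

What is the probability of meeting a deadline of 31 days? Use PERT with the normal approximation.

te_A = (10 + 4·11 + 12)/6 = 66/6 = 11; σ²_A = ((12−10)/6)² = 0.111
te_B = (11 + 4·13 + 15)/6 = 78/6 = 13; σ²_B = ((15−11)/6)² = 0.444
te_C = (2 + 4·3 + 4)/6 = 18/6 = 3; σ²_C = ((4−2)/6)² = 0.111
te_D = (12 + 4·13 + 14)/6 = 78/6 = 13; σ²_D = ((14−12)/6)² = 0.111
te_E = (1 + 4·4 + 7)/6 = 24/6 = 4; σ²_E = ((7−1)/6)² = 1.000
te_F = (8 + 4·13 + 18)/6 = 78/6 = 13; σ²_F = ((18−8)/6)² = 2.778
te_G = (2 + 4·5 + 8)/6 = 30/6 = 5; σ²_G = ((8−2)/6)² = 1.000
te_H = (7 + 4·10 + 13)/6 = 60/6 = 10; σ²_H = ((13−7)/6)² = 1.000
te_I = (2 + 4·3 + 10)/6 = 24/6 = 4; σ²_I = ((10−2)/6)² = 1.778
te_J = (1 + 4·4 + 7)/6 = 24/6 = 4; σ²_J = ((7−1)/6)² = 1.000

Forward pass:
ES_A = 0; EF_A = 11
ES_B = 0; EF_B = 13
ES_C = 0; EF_C = 3
ES_D = max(EF_A=11, EF_B=13) = 13; EF_D = 13+13 = 26
ES_E = max(EF_B=13, EF_C=3) = 13; EF_E = 13+4 = 17
ES_F = 3; EF_F = 3+13 = 16
ES_G = 13; EF_G = 13+5 = 18
ES_H = max(EF_A=11, EF_B=13) = 13; EF_H = 13+10 = 23
ES_I = 3; EF_I = 3+4 = 7
ES_J = max(EF_C=3, EF_D=26, EF_E=17, EF_F=16, EF_G=18, EF_H=23, EF_I=7) = 26; EF_J = 26+4 = 30
Expected project duration μ = 30 days. Critical path: B → D → J.

Variance along critical path = 0.444 + 0.111 + 1.000 = 1.556; σ = √1.556 = 1.247 days.
Z = (31 − 30) / 1.247 = 0.802
P(T ≤ 31) = Φ(0.802) ≈ 0.789

0.789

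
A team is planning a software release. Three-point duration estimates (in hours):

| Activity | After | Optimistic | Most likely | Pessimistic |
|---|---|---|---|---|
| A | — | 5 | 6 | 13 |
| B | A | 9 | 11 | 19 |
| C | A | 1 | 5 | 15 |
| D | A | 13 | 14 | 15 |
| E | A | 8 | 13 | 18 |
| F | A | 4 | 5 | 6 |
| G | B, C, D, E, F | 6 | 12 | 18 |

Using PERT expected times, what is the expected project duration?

te_A = (5 + 4·6 + 13)/6 = 42/6 = 7
te_B = (9 + 4·11 + 19)/6 = 72/6 = 12
te_C = (1 + 4·5 + 15)/6 = 36/6 = 6
te_D = (13 + 4·14 + 15)/6 = 84/6 = 14
te_E = (8 + 4·13 + 18)/6 = 78/6 = 13
te_F = (4 + 4·5 + 6)/6 = 30/6 = 5
te_G = (6 + 4·12 + 18)/6 = 72/6 = 12

Forward pass:
ES_A = 0; EF_A = 7
ES_B = 7; EF_B = 7+12 = 19
ES_C = 7; EF_C = 7+6 = 13
ES_D = 7; EF_D = 7+14 = 21
ES_E = 7; EF_E = 7+13 = 20
ES_F = 7; EF_F = 7+5 = 12
ES_G = max(EF_B=19, EF_C=13, EF_D=21, EF_E=20, EF_F=12) = 21; EF_G = 21+12 = 33
Expected project duration μ = 33 hours. Critical path: A → D → G.

33 hours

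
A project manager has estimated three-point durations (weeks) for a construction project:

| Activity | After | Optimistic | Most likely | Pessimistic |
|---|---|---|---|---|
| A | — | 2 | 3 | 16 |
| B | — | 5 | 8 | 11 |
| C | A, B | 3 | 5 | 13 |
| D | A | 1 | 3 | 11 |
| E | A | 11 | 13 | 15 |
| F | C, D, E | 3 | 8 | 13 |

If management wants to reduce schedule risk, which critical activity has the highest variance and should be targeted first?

te_A = (2 + 4·3 + 16)/6 = 30/6 = 5; σ²_A = ((16−2)/6)² = 5.444
te_B = (5 + 4·8 + 11)/6 = 48/6 = 8; σ²_B = ((11−5)/6)² = 1.000
te_C = (3 + 4·5 + 13)/6 = 36/6 = 6; σ²_C = ((13−3)/6)² = 2.778
te_D = (1 + 4·3 + 11)/6 = 24/6 = 4; σ²_D = ((11−1)/6)² = 2.778
te_E = (11 + 4·13 + 15)/6 = 78/6 = 13; σ²_E = ((15−11)/6)² = 0.444
te_F = (3 + 4·8 + 13)/6 = 48/6 = 8; σ²_F = ((13−3)/6)² = 2.778

Forward pass:
ES_A = 0; EF_A = 5
ES_B = 0; EF_B = 8
ES_C = max(EF_A=5, EF_B=8) = 8; EF_C = 8+6 = 14
ES_D = 5; EF_D = 5+4 = 9
ES_E = 5; EF_E = 5+13 = 18
ES_F = max(EF_C=14, EF_D=9, EF_E=18) = 18; EF_F = 18+8 = 26
Expected project duration μ = 26 weeks. Critical path: A → E → F.

Variances on critical path: σ²_A=5.444, σ²_E=0.444, σ²_F=2.778.
Largest is σ²_A = 5.444.

A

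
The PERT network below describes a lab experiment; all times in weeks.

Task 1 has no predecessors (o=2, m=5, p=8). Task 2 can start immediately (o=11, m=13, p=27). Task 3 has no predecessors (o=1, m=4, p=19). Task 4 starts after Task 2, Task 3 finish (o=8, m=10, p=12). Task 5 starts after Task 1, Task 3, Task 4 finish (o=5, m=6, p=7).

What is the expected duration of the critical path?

te_Task 1 = (2 + 4·5 + 8)/6 = 30/6 = 5
te_Task 2 = (11 + 4·13 + 27)/6 = 90/6 = 15
te_Task 3 = (1 + 4·4 + 19)/6 = 36/6 = 6
te_Task 4 = (8 + 4·10 + 12)/6 = 60/6 = 10
te_Task 5 = (5 + 4·6 + 7)/6 = 36/6 = 6

Forward pass:
ES_Task 1 = 0; EF_Task 1 = 5
ES_Task 2 = 0; EF_Task 2 = 15
ES_Task 3 = 0; EF_Task 3 = 6
ES_Task 4 = max(EF_Task 2=15, EF_Task 3=6) = 15; EF_Task 4 = 15+10 = 25
ES_Task 5 = max(EF_Task 1=5, EF_Task 3=6, EF_Task 4=25) = 25; EF_Task 5 = 25+6 = 31
Expected project duration μ = 31 weeks. Critical path: Task 2 → Task 4 → Task 5.

31 weeks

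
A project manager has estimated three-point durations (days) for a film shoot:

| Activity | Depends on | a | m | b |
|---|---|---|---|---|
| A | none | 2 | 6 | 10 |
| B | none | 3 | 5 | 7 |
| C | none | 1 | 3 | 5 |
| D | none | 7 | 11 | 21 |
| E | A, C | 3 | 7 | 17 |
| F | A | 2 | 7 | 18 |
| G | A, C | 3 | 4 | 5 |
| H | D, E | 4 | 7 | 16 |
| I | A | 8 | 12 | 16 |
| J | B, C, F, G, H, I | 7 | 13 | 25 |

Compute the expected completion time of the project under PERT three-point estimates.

36 days

te_A = (2 + 4·6 + 10)/6 = 36/6 = 6
te_B = (3 + 4·5 + 7)/6 = 30/6 = 5
te_C = (1 + 4·3 + 5)/6 = 18/6 = 3
te_D = (7 + 4·11 + 21)/6 = 72/6 = 12
te_E = (3 + 4·7 + 17)/6 = 48/6 = 8
te_F = (2 + 4·7 + 18)/6 = 48/6 = 8
te_G = (3 + 4·4 + 5)/6 = 24/6 = 4
te_H = (4 + 4·7 + 16)/6 = 48/6 = 8
te_I = (8 + 4·12 + 16)/6 = 72/6 = 12
te_J = (7 + 4·13 + 25)/6 = 84/6 = 14

Forward pass:
ES_A = 0; EF_A = 6
ES_B = 0; EF_B = 5
ES_C = 0; EF_C = 3
ES_D = 0; EF_D = 12
ES_E = max(EF_A=6, EF_C=3) = 6; EF_E = 6+8 = 14
ES_F = 6; EF_F = 6+8 = 14
ES_G = max(EF_A=6, EF_C=3) = 6; EF_G = 6+4 = 10
ES_H = max(EF_D=12, EF_E=14) = 14; EF_H = 14+8 = 22
ES_I = 6; EF_I = 6+12 = 18
ES_J = max(EF_B=5, EF_C=3, EF_F=14, EF_G=10, EF_H=22, EF_I=18) = 22; EF_J = 22+14 = 36
Expected project duration μ = 36 days. Critical path: A → E → H → J.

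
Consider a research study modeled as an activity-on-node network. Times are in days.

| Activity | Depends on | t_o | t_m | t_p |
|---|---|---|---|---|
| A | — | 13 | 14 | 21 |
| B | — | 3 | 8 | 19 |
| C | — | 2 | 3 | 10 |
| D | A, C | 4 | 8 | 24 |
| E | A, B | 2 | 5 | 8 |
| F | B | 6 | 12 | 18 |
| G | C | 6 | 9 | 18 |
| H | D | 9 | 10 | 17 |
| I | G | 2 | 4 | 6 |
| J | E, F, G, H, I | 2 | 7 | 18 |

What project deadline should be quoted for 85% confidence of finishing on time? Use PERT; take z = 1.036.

te_A = (13 + 4·14 + 21)/6 = 90/6 = 15; σ²_A = ((21−13)/6)² = 1.778
te_B = (3 + 4·8 + 19)/6 = 54/6 = 9; σ²_B = ((19−3)/6)² = 7.111
te_C = (2 + 4·3 + 10)/6 = 24/6 = 4; σ²_C = ((10−2)/6)² = 1.778
te_D = (4 + 4·8 + 24)/6 = 60/6 = 10; σ²_D = ((24−4)/6)² = 11.111
te_E = (2 + 4·5 + 8)/6 = 30/6 = 5; σ²_E = ((8−2)/6)² = 1.000
te_F = (6 + 4·12 + 18)/6 = 72/6 = 12; σ²_F = ((18−6)/6)² = 4.000
te_G = (6 + 4·9 + 18)/6 = 60/6 = 10; σ²_G = ((18−6)/6)² = 4.000
te_H = (9 + 4·10 + 17)/6 = 66/6 = 11; σ²_H = ((17−9)/6)² = 1.778
te_I = (2 + 4·4 + 6)/6 = 24/6 = 4; σ²_I = ((6−2)/6)² = 0.444
te_J = (2 + 4·7 + 18)/6 = 48/6 = 8; σ²_J = ((18−2)/6)² = 7.111

Forward pass:
ES_A = 0; EF_A = 15
ES_B = 0; EF_B = 9
ES_C = 0; EF_C = 4
ES_D = max(EF_A=15, EF_C=4) = 15; EF_D = 15+10 = 25
ES_E = max(EF_A=15, EF_B=9) = 15; EF_E = 15+5 = 20
ES_F = 9; EF_F = 9+12 = 21
ES_G = 4; EF_G = 4+10 = 14
ES_H = 25; EF_H = 25+11 = 36
ES_I = 14; EF_I = 14+4 = 18
ES_J = max(EF_E=20, EF_F=21, EF_G=14, EF_H=36, EF_I=18) = 36; EF_J = 36+8 = 44
Expected project duration μ = 44 days. Critical path: A → D → H → J.

Variance along critical path = 1.778 + 11.111 + 1.778 + 7.111 = 21.778; σ = 4.667 days.
D = μ + z·σ = 44 + 1.036·4.667 = 48.8 days

48.8 days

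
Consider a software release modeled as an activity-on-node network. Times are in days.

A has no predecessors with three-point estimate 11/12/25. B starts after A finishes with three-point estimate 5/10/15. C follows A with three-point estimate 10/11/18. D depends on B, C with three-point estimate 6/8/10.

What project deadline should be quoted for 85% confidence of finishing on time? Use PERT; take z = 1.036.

te_A = (11 + 4·12 + 25)/6 = 84/6 = 14; σ²_A = ((25−11)/6)² = 5.444
te_B = (5 + 4·10 + 15)/6 = 60/6 = 10; σ²_B = ((15−5)/6)² = 2.778
te_C = (10 + 4·11 + 18)/6 = 72/6 = 12; σ²_C = ((18−10)/6)² = 1.778
te_D = (6 + 4·8 + 10)/6 = 48/6 = 8; σ²_D = ((10−6)/6)² = 0.444

Forward pass:
ES_A = 0; EF_A = 14
ES_B = 14; EF_B = 14+10 = 24
ES_C = 14; EF_C = 14+12 = 26
ES_D = max(EF_B=24, EF_C=26) = 26; EF_D = 26+8 = 34
Expected project duration μ = 34 days. Critical path: A → C → D.

Variance along critical path = 5.444 + 1.778 + 0.444 = 7.667; σ = 2.769 days.
D = μ + z·σ = 34 + 1.036·2.769 = 36.9 days

36.9 days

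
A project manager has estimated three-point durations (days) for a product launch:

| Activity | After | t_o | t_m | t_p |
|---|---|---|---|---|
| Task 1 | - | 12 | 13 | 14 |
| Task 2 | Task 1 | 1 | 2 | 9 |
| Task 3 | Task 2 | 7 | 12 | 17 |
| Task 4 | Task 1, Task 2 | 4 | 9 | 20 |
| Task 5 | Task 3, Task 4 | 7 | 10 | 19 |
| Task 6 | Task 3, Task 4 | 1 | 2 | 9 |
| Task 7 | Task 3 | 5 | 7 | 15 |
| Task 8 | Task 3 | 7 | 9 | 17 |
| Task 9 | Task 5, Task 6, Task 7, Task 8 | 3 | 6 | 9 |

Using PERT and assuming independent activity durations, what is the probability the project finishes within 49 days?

0.901

te_Task 1 = (12 + 4·13 + 14)/6 = 78/6 = 13; σ²_Task 1 = ((14−12)/6)² = 0.111
te_Task 2 = (1 + 4·2 + 9)/6 = 18/6 = 3; σ²_Task 2 = ((9−1)/6)² = 1.778
te_Task 3 = (7 + 4·12 + 17)/6 = 72/6 = 12; σ²_Task 3 = ((17−7)/6)² = 2.778
te_Task 4 = (4 + 4·9 + 20)/6 = 60/6 = 10; σ²_Task 4 = ((20−4)/6)² = 7.111
te_Task 5 = (7 + 4·10 + 19)/6 = 66/6 = 11; σ²_Task 5 = ((19−7)/6)² = 4.000
te_Task 6 = (1 + 4·2 + 9)/6 = 18/6 = 3; σ²_Task 6 = ((9−1)/6)² = 1.778
te_Task 7 = (5 + 4·7 + 15)/6 = 48/6 = 8; σ²_Task 7 = ((15−5)/6)² = 2.778
te_Task 8 = (7 + 4·9 + 17)/6 = 60/6 = 10; σ²_Task 8 = ((17−7)/6)² = 2.778
te_Task 9 = (3 + 4·6 + 9)/6 = 36/6 = 6; σ²_Task 9 = ((9−3)/6)² = 1.000

Forward pass:
ES_Task 1 = 0; EF_Task 1 = 13
ES_Task 2 = 13; EF_Task 2 = 13+3 = 16
ES_Task 3 = 16; EF_Task 3 = 16+12 = 28
ES_Task 4 = max(EF_Task 1=13, EF_Task 2=16) = 16; EF_Task 4 = 16+10 = 26
ES_Task 5 = max(EF_Task 3=28, EF_Task 4=26) = 28; EF_Task 5 = 28+11 = 39
ES_Task 6 = max(EF_Task 3=28, EF_Task 4=26) = 28; EF_Task 6 = 28+3 = 31
ES_Task 7 = 28; EF_Task 7 = 28+8 = 36
ES_Task 8 = 28; EF_Task 8 = 28+10 = 38
ES_Task 9 = max(EF_Task 5=39, EF_Task 6=31, EF_Task 7=36, EF_Task 8=38) = 39; EF_Task 9 = 39+6 = 45
Expected project duration μ = 45 days. Critical path: Task 1 → Task 2 → Task 3 → Task 5 → Task 9.

Variance along critical path = 0.111 + 1.778 + 2.778 + 4.000 + 1.000 = 9.667; σ = √9.667 = 3.109 days.
Z = (49 − 45) / 3.109 = 1.287
P(T ≤ 49) = Φ(1.287) ≈ 0.901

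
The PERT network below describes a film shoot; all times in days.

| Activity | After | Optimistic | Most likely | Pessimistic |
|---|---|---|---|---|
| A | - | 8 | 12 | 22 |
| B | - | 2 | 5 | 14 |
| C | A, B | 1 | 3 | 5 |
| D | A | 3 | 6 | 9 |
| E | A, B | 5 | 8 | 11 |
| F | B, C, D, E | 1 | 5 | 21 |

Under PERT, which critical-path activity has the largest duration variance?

F

te_A = (8 + 4·12 + 22)/6 = 78/6 = 13; σ²_A = ((22−8)/6)² = 5.444
te_B = (2 + 4·5 + 14)/6 = 36/6 = 6; σ²_B = ((14−2)/6)² = 4.000
te_C = (1 + 4·3 + 5)/6 = 18/6 = 3; σ²_C = ((5−1)/6)² = 0.444
te_D = (3 + 4·6 + 9)/6 = 36/6 = 6; σ²_D = ((9−3)/6)² = 1.000
te_E = (5 + 4·8 + 11)/6 = 48/6 = 8; σ²_E = ((11−5)/6)² = 1.000
te_F = (1 + 4·5 + 21)/6 = 42/6 = 7; σ²_F = ((21−1)/6)² = 11.111

Forward pass:
ES_A = 0; EF_A = 13
ES_B = 0; EF_B = 6
ES_C = max(EF_A=13, EF_B=6) = 13; EF_C = 13+3 = 16
ES_D = 13; EF_D = 13+6 = 19
ES_E = max(EF_A=13, EF_B=6) = 13; EF_E = 13+8 = 21
ES_F = max(EF_B=6, EF_C=16, EF_D=19, EF_E=21) = 21; EF_F = 21+7 = 28
Expected project duration μ = 28 days. Critical path: A → E → F.

Variances on critical path: σ²_A=5.444, σ²_E=1.000, σ²_F=11.111.
Largest is σ²_F = 11.111.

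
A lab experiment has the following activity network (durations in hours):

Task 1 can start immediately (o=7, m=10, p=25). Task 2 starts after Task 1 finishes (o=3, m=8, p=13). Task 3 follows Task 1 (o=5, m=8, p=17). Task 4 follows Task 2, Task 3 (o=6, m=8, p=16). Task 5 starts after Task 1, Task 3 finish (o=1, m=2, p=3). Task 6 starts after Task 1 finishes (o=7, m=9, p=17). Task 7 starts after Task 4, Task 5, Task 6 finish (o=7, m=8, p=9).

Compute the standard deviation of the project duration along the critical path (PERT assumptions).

3.99 hours

te_Task 1 = (7 + 4·10 + 25)/6 = 72/6 = 12; σ²_Task 1 = ((25−7)/6)² = 9.000
te_Task 2 = (3 + 4·8 + 13)/6 = 48/6 = 8; σ²_Task 2 = ((13−3)/6)² = 2.778
te_Task 3 = (5 + 4·8 + 17)/6 = 54/6 = 9; σ²_Task 3 = ((17−5)/6)² = 4.000
te_Task 4 = (6 + 4·8 + 16)/6 = 54/6 = 9; σ²_Task 4 = ((16−6)/6)² = 2.778
te_Task 5 = (1 + 4·2 + 3)/6 = 12/6 = 2; σ²_Task 5 = ((3−1)/6)² = 0.111
te_Task 6 = (7 + 4·9 + 17)/6 = 60/6 = 10; σ²_Task 6 = ((17−7)/6)² = 2.778
te_Task 7 = (7 + 4·8 + 9)/6 = 48/6 = 8; σ²_Task 7 = ((9−7)/6)² = 0.111

Forward pass:
ES_Task 1 = 0; EF_Task 1 = 12
ES_Task 2 = 12; EF_Task 2 = 12+8 = 20
ES_Task 3 = 12; EF_Task 3 = 12+9 = 21
ES_Task 4 = max(EF_Task 2=20, EF_Task 3=21) = 21; EF_Task 4 = 21+9 = 30
ES_Task 5 = max(EF_Task 1=12, EF_Task 3=21) = 21; EF_Task 5 = 21+2 = 23
ES_Task 6 = 12; EF_Task 6 = 12+10 = 22
ES_Task 7 = max(EF_Task 4=30, EF_Task 5=23, EF_Task 6=22) = 30; EF_Task 7 = 30+8 = 38
Expected project duration μ = 38 hours. Critical path: Task 1 → Task 3 → Task 4 → Task 7.

Variance along critical path = 9.000 + 4.000 + 2.778 + 0.111 = 15.889
σ = √15.889 = 3.986 hours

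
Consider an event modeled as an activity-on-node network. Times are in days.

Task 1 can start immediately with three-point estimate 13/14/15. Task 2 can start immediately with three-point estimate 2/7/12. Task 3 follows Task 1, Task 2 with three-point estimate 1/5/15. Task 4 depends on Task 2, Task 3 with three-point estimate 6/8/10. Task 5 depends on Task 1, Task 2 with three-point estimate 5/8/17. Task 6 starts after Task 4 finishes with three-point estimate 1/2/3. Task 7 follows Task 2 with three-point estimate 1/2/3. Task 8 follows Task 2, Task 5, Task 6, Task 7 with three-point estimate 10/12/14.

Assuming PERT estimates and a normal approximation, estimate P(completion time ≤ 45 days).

0.879

te_Task 1 = (13 + 4·14 + 15)/6 = 84/6 = 14; σ²_Task 1 = ((15−13)/6)² = 0.111
te_Task 2 = (2 + 4·7 + 12)/6 = 42/6 = 7; σ²_Task 2 = ((12−2)/6)² = 2.778
te_Task 3 = (1 + 4·5 + 15)/6 = 36/6 = 6; σ²_Task 3 = ((15−1)/6)² = 5.444
te_Task 4 = (6 + 4·8 + 10)/6 = 48/6 = 8; σ²_Task 4 = ((10−6)/6)² = 0.444
te_Task 5 = (5 + 4·8 + 17)/6 = 54/6 = 9; σ²_Task 5 = ((17−5)/6)² = 4.000
te_Task 6 = (1 + 4·2 + 3)/6 = 12/6 = 2; σ²_Task 6 = ((3−1)/6)² = 0.111
te_Task 7 = (1 + 4·2 + 3)/6 = 12/6 = 2; σ²_Task 7 = ((3−1)/6)² = 0.111
te_Task 8 = (10 + 4·12 + 14)/6 = 72/6 = 12; σ²_Task 8 = ((14−10)/6)² = 0.444

Forward pass:
ES_Task 1 = 0; EF_Task 1 = 14
ES_Task 2 = 0; EF_Task 2 = 7
ES_Task 3 = max(EF_Task 1=14, EF_Task 2=7) = 14; EF_Task 3 = 14+6 = 20
ES_Task 4 = max(EF_Task 2=7, EF_Task 3=20) = 20; EF_Task 4 = 20+8 = 28
ES_Task 5 = max(EF_Task 1=14, EF_Task 2=7) = 14; EF_Task 5 = 14+9 = 23
ES_Task 6 = 28; EF_Task 6 = 28+2 = 30
ES_Task 7 = 7; EF_Task 7 = 7+2 = 9
ES_Task 8 = max(EF_Task 2=7, EF_Task 5=23, EF_Task 6=30, EF_Task 7=9) = 30; EF_Task 8 = 30+12 = 42
Expected project duration μ = 42 days. Critical path: Task 1 → Task 3 → Task 4 → Task 6 → Task 8.

Variance along critical path = 0.111 + 5.444 + 0.444 + 0.111 + 0.444 = 6.556; σ = √6.556 = 2.560 days.
Z = (45 − 42) / 2.560 = 1.172
P(T ≤ 45) = Φ(1.172) ≈ 0.879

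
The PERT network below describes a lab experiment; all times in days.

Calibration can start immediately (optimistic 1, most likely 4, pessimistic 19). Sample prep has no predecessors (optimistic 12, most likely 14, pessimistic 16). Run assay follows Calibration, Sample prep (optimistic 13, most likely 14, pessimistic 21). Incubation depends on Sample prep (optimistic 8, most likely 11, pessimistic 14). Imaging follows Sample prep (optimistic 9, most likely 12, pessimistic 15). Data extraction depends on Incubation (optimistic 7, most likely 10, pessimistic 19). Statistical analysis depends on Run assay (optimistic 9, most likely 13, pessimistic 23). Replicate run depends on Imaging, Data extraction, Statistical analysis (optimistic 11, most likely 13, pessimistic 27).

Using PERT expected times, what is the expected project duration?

58 days

te_Calibration = (1 + 4·4 + 19)/6 = 36/6 = 6
te_Sample prep = (12 + 4·14 + 16)/6 = 84/6 = 14
te_Run assay = (13 + 4·14 + 21)/6 = 90/6 = 15
te_Incubation = (8 + 4·11 + 14)/6 = 66/6 = 11
te_Imaging = (9 + 4·12 + 15)/6 = 72/6 = 12
te_Data extraction = (7 + 4·10 + 19)/6 = 66/6 = 11
te_Statistical analysis = (9 + 4·13 + 23)/6 = 84/6 = 14
te_Replicate run = (11 + 4·13 + 27)/6 = 90/6 = 15

Forward pass:
ES_Calibration = 0; EF_Calibration = 6
ES_Sample prep = 0; EF_Sample prep = 14
ES_Run assay = max(EF_Calibration=6, EF_Sample prep=14) = 14; EF_Run assay = 14+15 = 29
ES_Incubation = 14; EF_Incubation = 14+11 = 25
ES_Imaging = 14; EF_Imaging = 14+12 = 26
ES_Data extraction = 25; EF_Data extraction = 25+11 = 36
ES_Statistical analysis = 29; EF_Statistical analysis = 29+14 = 43
ES_Replicate run = max(EF_Imaging=26, EF_Data extraction=36, EF_Statistical analysis=43) = 43; EF_Replicate run = 43+15 = 58
Expected project duration μ = 58 days. Critical path: Sample prep → Run assay → Statistical analysis → Replicate run.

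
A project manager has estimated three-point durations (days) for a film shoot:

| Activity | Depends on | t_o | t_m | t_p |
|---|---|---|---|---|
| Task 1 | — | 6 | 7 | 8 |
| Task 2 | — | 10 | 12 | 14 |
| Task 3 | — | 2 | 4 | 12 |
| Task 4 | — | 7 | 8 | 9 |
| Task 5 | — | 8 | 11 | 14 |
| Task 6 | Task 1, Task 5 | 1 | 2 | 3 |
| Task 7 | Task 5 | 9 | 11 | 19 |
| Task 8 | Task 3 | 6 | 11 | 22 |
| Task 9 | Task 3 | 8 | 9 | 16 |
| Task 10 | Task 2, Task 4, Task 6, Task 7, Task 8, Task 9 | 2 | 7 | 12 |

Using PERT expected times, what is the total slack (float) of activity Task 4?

15 days

te_Task 1 = (6 + 4·7 + 8)/6 = 42/6 = 7
te_Task 2 = (10 + 4·12 + 14)/6 = 72/6 = 12
te_Task 3 = (2 + 4·4 + 12)/6 = 30/6 = 5
te_Task 4 = (7 + 4·8 + 9)/6 = 48/6 = 8
te_Task 5 = (8 + 4·11 + 14)/6 = 66/6 = 11
te_Task 6 = (1 + 4·2 + 3)/6 = 12/6 = 2
te_Task 7 = (9 + 4·11 + 19)/6 = 72/6 = 12
te_Task 8 = (6 + 4·11 + 22)/6 = 72/6 = 12
te_Task 9 = (8 + 4·9 + 16)/6 = 60/6 = 10
te_Task 10 = (2 + 4·7 + 12)/6 = 42/6 = 7

Forward pass:
ES_Task 1 = 0; EF_Task 1 = 7
ES_Task 2 = 0; EF_Task 2 = 12
ES_Task 3 = 0; EF_Task 3 = 5
ES_Task 4 = 0; EF_Task 4 = 8
ES_Task 5 = 0; EF_Task 5 = 11
ES_Task 6 = max(EF_Task 1=7, EF_Task 5=11) = 11; EF_Task 6 = 11+2 = 13
ES_Task 7 = 11; EF_Task 7 = 11+12 = 23
ES_Task 8 = 5; EF_Task 8 = 5+12 = 17
ES_Task 9 = 5; EF_Task 9 = 5+10 = 15
ES_Task 10 = max(EF_Task 2=12, EF_Task 4=8, EF_Task 6=13, EF_Task 7=23, EF_Task 8=17, EF_Task 9=15) = 23; EF_Task 10 = 23+7 = 30
Expected project duration μ = 30 days. Critical path: Task 5 → Task 7 → Task 10.

Backward pass:
LF_Task 10 = 30; LS_Task 10 = 30−7 = 23
LF_Task 9 = LS_Task 10 = 23; LS_Task 9 = 23−10 = 13
LF_Task 8 = LS_Task 10 = 23; LS_Task 8 = 23−12 = 11
LF_Task 7 = LS_Task 10 = 23; LS_Task 7 = 23−12 = 11
LF_Task 6 = LS_Task 10 = 23; LS_Task 6 = 23−2 = 21
LF_Task 5 = min(LS_Task 6=21, LS_Task 7=11) = 11; LS_Task 5 = 11−11 = 0
LF_Task 4 = LS_Task 10 = 23; LS_Task 4 = 23−8 = 15
LF_Task 3 = min(LS_Task 8=11, LS_Task 9=13) = 11; LS_Task 3 = 11−5 = 6
LF_Task 2 = LS_Task 10 = 23; LS_Task 2 = 23−12 = 11
LF_Task 1 = LS_Task 6 = 21; LS_Task 1 = 21−7 = 14
Slack_Task 4 = LS_Task 4 − ES_Task 4 = 15 − 0 = 15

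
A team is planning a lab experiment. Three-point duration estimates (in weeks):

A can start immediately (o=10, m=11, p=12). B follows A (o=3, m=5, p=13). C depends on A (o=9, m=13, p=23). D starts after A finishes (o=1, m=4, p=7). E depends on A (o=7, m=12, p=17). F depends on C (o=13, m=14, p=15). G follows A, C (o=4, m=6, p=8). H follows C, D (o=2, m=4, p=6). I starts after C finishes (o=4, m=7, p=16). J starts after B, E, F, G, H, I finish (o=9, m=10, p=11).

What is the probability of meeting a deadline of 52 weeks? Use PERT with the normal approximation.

0.894

te_A = (10 + 4·11 + 12)/6 = 66/6 = 11; σ²_A = ((12−10)/6)² = 0.111
te_B = (3 + 4·5 + 13)/6 = 36/6 = 6; σ²_B = ((13−3)/6)² = 2.778
te_C = (9 + 4·13 + 23)/6 = 84/6 = 14; σ²_C = ((23−9)/6)² = 5.444
te_D = (1 + 4·4 + 7)/6 = 24/6 = 4; σ²_D = ((7−1)/6)² = 1.000
te_E = (7 + 4·12 + 17)/6 = 72/6 = 12; σ²_E = ((17−7)/6)² = 2.778
te_F = (13 + 4·14 + 15)/6 = 84/6 = 14; σ²_F = ((15−13)/6)² = 0.111
te_G = (4 + 4·6 + 8)/6 = 36/6 = 6; σ²_G = ((8−4)/6)² = 0.444
te_H = (2 + 4·4 + 6)/6 = 24/6 = 4; σ²_H = ((6−2)/6)² = 0.444
te_I = (4 + 4·7 + 16)/6 = 48/6 = 8; σ²_I = ((16−4)/6)² = 4.000
te_J = (9 + 4·10 + 11)/6 = 60/6 = 10; σ²_J = ((11−9)/6)² = 0.111

Forward pass:
ES_A = 0; EF_A = 11
ES_B = 11; EF_B = 11+6 = 17
ES_C = 11; EF_C = 11+14 = 25
ES_D = 11; EF_D = 11+4 = 15
ES_E = 11; EF_E = 11+12 = 23
ES_F = 25; EF_F = 25+14 = 39
ES_G = max(EF_A=11, EF_C=25) = 25; EF_G = 25+6 = 31
ES_H = max(EF_C=25, EF_D=15) = 25; EF_H = 25+4 = 29
ES_I = 25; EF_I = 25+8 = 33
ES_J = max(EF_B=17, EF_E=23, EF_F=39, EF_G=31, EF_H=29, EF_I=33) = 39; EF_J = 39+10 = 49
Expected project duration μ = 49 weeks. Critical path: A → C → F → J.

Variance along critical path = 0.111 + 5.444 + 0.111 + 0.111 = 5.778; σ = √5.778 = 2.404 weeks.
Z = (52 − 49) / 2.404 = 1.248
P(T ≤ 52) = Φ(1.248) ≈ 0.894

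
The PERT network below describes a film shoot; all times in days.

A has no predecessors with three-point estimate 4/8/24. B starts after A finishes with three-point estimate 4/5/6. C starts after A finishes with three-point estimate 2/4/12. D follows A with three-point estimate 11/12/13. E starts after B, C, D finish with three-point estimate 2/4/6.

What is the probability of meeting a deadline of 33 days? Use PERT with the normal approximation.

0.980

te_A = (4 + 4·8 + 24)/6 = 60/6 = 10; σ²_A = ((24−4)/6)² = 11.111
te_B = (4 + 4·5 + 6)/6 = 30/6 = 5; σ²_B = ((6−4)/6)² = 0.111
te_C = (2 + 4·4 + 12)/6 = 30/6 = 5; σ²_C = ((12−2)/6)² = 2.778
te_D = (11 + 4·12 + 13)/6 = 72/6 = 12; σ²_D = ((13−11)/6)² = 0.111
te_E = (2 + 4·4 + 6)/6 = 24/6 = 4; σ²_E = ((6−2)/6)² = 0.444

Forward pass:
ES_A = 0; EF_A = 10
ES_B = 10; EF_B = 10+5 = 15
ES_C = 10; EF_C = 10+5 = 15
ES_D = 10; EF_D = 10+12 = 22
ES_E = max(EF_B=15, EF_C=15, EF_D=22) = 22; EF_E = 22+4 = 26
Expected project duration μ = 26 days. Critical path: A → D → E.

Variance along critical path = 11.111 + 0.111 + 0.444 = 11.667; σ = √11.667 = 3.416 days.
Z = (33 − 26) / 3.416 = 2.049
P(T ≤ 33) = Φ(2.049) ≈ 0.980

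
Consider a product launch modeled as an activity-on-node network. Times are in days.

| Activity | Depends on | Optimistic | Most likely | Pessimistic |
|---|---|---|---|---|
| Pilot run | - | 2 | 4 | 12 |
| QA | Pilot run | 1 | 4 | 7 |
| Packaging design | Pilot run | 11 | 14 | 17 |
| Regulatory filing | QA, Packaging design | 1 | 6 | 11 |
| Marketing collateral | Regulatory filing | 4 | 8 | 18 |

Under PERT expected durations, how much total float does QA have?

te_Pilot run = (2 + 4·4 + 12)/6 = 30/6 = 5
te_QA = (1 + 4·4 + 7)/6 = 24/6 = 4
te_Packaging design = (11 + 4·14 + 17)/6 = 84/6 = 14
te_Regulatory filing = (1 + 4·6 + 11)/6 = 36/6 = 6
te_Marketing collateral = (4 + 4·8 + 18)/6 = 54/6 = 9

Forward pass:
ES_Pilot run = 0; EF_Pilot run = 5
ES_QA = 5; EF_QA = 5+4 = 9
ES_Packaging design = 5; EF_Packaging design = 5+14 = 19
ES_Regulatory filing = max(EF_QA=9, EF_Packaging design=19) = 19; EF_Regulatory filing = 19+6 = 25
ES_Marketing collateral = 25; EF_Marketing collateral = 25+9 = 34
Expected project duration μ = 34 days. Critical path: Pilot run → Packaging design → Regulatory filing → Marketing collateral.

Backward pass:
LF_Marketing collateral = 34; LS_Marketing collateral = 34−9 = 25
LF_Regulatory filing = LS_Marketing collateral = 25; LS_Regulatory filing = 25−6 = 19
LF_Packaging design = LS_Regulatory filing = 19; LS_Packaging design = 19−14 = 5
LF_QA = LS_Regulatory filing = 19; LS_QA = 19−4 = 15
LF_Pilot run = min(LS_QA=15, LS_Packaging design=5) = 5; LS_Pilot run = 5−5 = 0
Slack_QA = LS_QA − ES_QA = 15 − 5 = 10

10 days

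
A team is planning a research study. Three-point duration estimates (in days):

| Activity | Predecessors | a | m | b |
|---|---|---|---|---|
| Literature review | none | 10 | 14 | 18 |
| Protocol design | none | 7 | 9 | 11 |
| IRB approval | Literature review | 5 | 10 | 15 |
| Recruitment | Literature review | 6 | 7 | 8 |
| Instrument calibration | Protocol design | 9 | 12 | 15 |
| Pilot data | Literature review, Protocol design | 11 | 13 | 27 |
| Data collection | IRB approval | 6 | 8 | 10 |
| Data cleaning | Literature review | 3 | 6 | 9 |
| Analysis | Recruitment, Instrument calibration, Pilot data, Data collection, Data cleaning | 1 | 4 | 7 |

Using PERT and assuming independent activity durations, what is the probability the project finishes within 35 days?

te_Literature review = (10 + 4·14 + 18)/6 = 84/6 = 14; σ²_Literature review = ((18−10)/6)² = 1.778
te_Protocol design = (7 + 4·9 + 11)/6 = 54/6 = 9; σ²_Protocol design = ((11−7)/6)² = 0.444
te_IRB approval = (5 + 4·10 + 15)/6 = 60/6 = 10; σ²_IRB approval = ((15−5)/6)² = 2.778
te_Recruitment = (6 + 4·7 + 8)/6 = 42/6 = 7; σ²_Recruitment = ((8−6)/6)² = 0.111
te_Instrument calibration = (9 + 4·12 + 15)/6 = 72/6 = 12; σ²_Instrument calibration = ((15−9)/6)² = 1.000
te_Pilot data = (11 + 4·13 + 27)/6 = 90/6 = 15; σ²_Pilot data = ((27−11)/6)² = 7.111
te_Data collection = (6 + 4·8 + 10)/6 = 48/6 = 8; σ²_Data collection = ((10−6)/6)² = 0.444
te_Data cleaning = (3 + 4·6 + 9)/6 = 36/6 = 6; σ²_Data cleaning = ((9−3)/6)² = 1.000
te_Analysis = (1 + 4·4 + 7)/6 = 24/6 = 4; σ²_Analysis = ((7−1)/6)² = 1.000

Forward pass:
ES_Literature review = 0; EF_Literature review = 14
ES_Protocol design = 0; EF_Protocol design = 9
ES_IRB approval = 14; EF_IRB approval = 14+10 = 24
ES_Recruitment = 14; EF_Recruitment = 14+7 = 21
ES_Instrument calibration = 9; EF_Instrument calibration = 9+12 = 21
ES_Pilot data = max(EF_Literature review=14, EF_Protocol design=9) = 14; EF_Pilot data = 14+15 = 29
ES_Data collection = 24; EF_Data collection = 24+8 = 32
ES_Data cleaning = 14; EF_Data cleaning = 14+6 = 20
ES_Analysis = max(EF_Recruitment=21, EF_Instrument calibration=21, EF_Pilot data=29, EF_Data collection=32, EF_Data cleaning=20) = 32; EF_Analysis = 32+4 = 36
Expected project duration μ = 36 days. Critical path: Literature review → IRB approval → Data collection → Analysis.

Variance along critical path = 1.778 + 2.778 + 0.444 + 1.000 = 6.000; σ = √6.000 = 2.449 days.
Z = (35 − 36) / 2.449 = -0.408
P(T ≤ 35) = Φ(-0.408) ≈ 0.342

0.342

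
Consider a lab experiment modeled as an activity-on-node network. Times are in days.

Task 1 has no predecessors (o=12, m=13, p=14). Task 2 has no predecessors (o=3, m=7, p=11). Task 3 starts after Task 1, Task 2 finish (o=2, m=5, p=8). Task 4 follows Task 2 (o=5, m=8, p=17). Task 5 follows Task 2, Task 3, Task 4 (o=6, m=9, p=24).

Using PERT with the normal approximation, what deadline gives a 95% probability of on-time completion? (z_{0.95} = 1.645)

te_Task 1 = (12 + 4·13 + 14)/6 = 78/6 = 13; σ²_Task 1 = ((14−12)/6)² = 0.111
te_Task 2 = (3 + 4·7 + 11)/6 = 42/6 = 7; σ²_Task 2 = ((11−3)/6)² = 1.778
te_Task 3 = (2 + 4·5 + 8)/6 = 30/6 = 5; σ²_Task 3 = ((8−2)/6)² = 1.000
te_Task 4 = (5 + 4·8 + 17)/6 = 54/6 = 9; σ²_Task 4 = ((17−5)/6)² = 4.000
te_Task 5 = (6 + 4·9 + 24)/6 = 66/6 = 11; σ²_Task 5 = ((24−6)/6)² = 9.000

Forward pass:
ES_Task 1 = 0; EF_Task 1 = 13
ES_Task 2 = 0; EF_Task 2 = 7
ES_Task 3 = max(EF_Task 1=13, EF_Task 2=7) = 13; EF_Task 3 = 13+5 = 18
ES_Task 4 = 7; EF_Task 4 = 7+9 = 16
ES_Task 5 = max(EF_Task 2=7, EF_Task 3=18, EF_Task 4=16) = 18; EF_Task 5 = 18+11 = 29
Expected project duration μ = 29 days. Critical path: Task 1 → Task 3 → Task 5.

Variance along critical path = 0.111 + 1.000 + 9.000 = 10.111; σ = 3.180 days.
D = μ + z·σ = 29 + 1.645·3.180 = 34.2 days

34.2 days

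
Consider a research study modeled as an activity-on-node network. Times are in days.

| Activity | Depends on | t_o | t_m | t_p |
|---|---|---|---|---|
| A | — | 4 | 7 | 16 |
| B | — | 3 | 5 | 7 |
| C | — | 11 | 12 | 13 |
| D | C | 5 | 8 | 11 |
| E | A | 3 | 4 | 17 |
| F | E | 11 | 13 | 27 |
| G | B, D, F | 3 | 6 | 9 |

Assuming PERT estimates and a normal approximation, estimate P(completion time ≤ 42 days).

te_A = (4 + 4·7 + 16)/6 = 48/6 = 8; σ²_A = ((16−4)/6)² = 4.000
te_B = (3 + 4·5 + 7)/6 = 30/6 = 5; σ²_B = ((7−3)/6)² = 0.444
te_C = (11 + 4·12 + 13)/6 = 72/6 = 12; σ²_C = ((13−11)/6)² = 0.111
te_D = (5 + 4·8 + 11)/6 = 48/6 = 8; σ²_D = ((11−5)/6)² = 1.000
te_E = (3 + 4·4 + 17)/6 = 36/6 = 6; σ²_E = ((17−3)/6)² = 5.444
te_F = (11 + 4·13 + 27)/6 = 90/6 = 15; σ²_F = ((27−11)/6)² = 7.111
te_G = (3 + 4·6 + 9)/6 = 36/6 = 6; σ²_G = ((9−3)/6)² = 1.000

Forward pass:
ES_A = 0; EF_A = 8
ES_B = 0; EF_B = 5
ES_C = 0; EF_C = 12
ES_D = 12; EF_D = 12+8 = 20
ES_E = 8; EF_E = 8+6 = 14
ES_F = 14; EF_F = 14+15 = 29
ES_G = max(EF_B=5, EF_D=20, EF_F=29) = 29; EF_G = 29+6 = 35
Expected project duration μ = 35 days. Critical path: A → E → F → G.

Variance along critical path = 4.000 + 5.444 + 7.111 + 1.000 = 17.556; σ = √17.556 = 4.190 days.
Z = (42 − 35) / 4.190 = 1.671
P(T ≤ 42) = Φ(1.671) ≈ 0.953

0.953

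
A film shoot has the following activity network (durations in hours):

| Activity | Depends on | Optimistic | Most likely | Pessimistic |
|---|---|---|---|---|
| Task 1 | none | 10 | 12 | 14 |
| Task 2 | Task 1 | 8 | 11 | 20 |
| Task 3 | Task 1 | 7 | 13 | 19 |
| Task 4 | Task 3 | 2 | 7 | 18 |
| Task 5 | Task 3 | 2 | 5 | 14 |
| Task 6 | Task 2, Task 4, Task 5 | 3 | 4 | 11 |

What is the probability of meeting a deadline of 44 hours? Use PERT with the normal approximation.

te_Task 1 = (10 + 4·12 + 14)/6 = 72/6 = 12; σ²_Task 1 = ((14−10)/6)² = 0.444
te_Task 2 = (8 + 4·11 + 20)/6 = 72/6 = 12; σ²_Task 2 = ((20−8)/6)² = 4.000
te_Task 3 = (7 + 4·13 + 19)/6 = 78/6 = 13; σ²_Task 3 = ((19−7)/6)² = 4.000
te_Task 4 = (2 + 4·7 + 18)/6 = 48/6 = 8; σ²_Task 4 = ((18−2)/6)² = 7.111
te_Task 5 = (2 + 4·5 + 14)/6 = 36/6 = 6; σ²_Task 5 = ((14−2)/6)² = 4.000
te_Task 6 = (3 + 4·4 + 11)/6 = 30/6 = 5; σ²_Task 6 = ((11−3)/6)² = 1.778

Forward pass:
ES_Task 1 = 0; EF_Task 1 = 12
ES_Task 2 = 12; EF_Task 2 = 12+12 = 24
ES_Task 3 = 12; EF_Task 3 = 12+13 = 25
ES_Task 4 = 25; EF_Task 4 = 25+8 = 33
ES_Task 5 = 25; EF_Task 5 = 25+6 = 31
ES_Task 6 = max(EF_Task 2=24, EF_Task 4=33, EF_Task 5=31) = 33; EF_Task 6 = 33+5 = 38
Expected project duration μ = 38 hours. Critical path: Task 1 → Task 3 → Task 4 → Task 6.

Variance along critical path = 0.444 + 4.000 + 7.111 + 1.778 = 13.333; σ = √13.333 = 3.651 hours.
Z = (44 − 38) / 3.651 = 1.643
P(T ≤ 44) = Φ(1.643) ≈ 0.950

0.950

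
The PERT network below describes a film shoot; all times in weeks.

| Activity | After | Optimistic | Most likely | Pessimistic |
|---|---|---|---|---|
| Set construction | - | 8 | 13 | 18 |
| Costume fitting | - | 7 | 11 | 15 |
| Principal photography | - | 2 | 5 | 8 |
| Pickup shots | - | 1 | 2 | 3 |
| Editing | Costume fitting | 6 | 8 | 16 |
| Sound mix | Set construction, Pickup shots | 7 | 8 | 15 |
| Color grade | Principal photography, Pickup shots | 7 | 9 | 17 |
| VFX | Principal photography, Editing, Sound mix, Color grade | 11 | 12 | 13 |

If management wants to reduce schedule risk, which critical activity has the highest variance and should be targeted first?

Set construction

te_Set construction = (8 + 4·13 + 18)/6 = 78/6 = 13; σ²_Set construction = ((18−8)/6)² = 2.778
te_Costume fitting = (7 + 4·11 + 15)/6 = 66/6 = 11; σ²_Costume fitting = ((15−7)/6)² = 1.778
te_Principal photography = (2 + 4·5 + 8)/6 = 30/6 = 5; σ²_Principal photography = ((8−2)/6)² = 1.000
te_Pickup shots = (1 + 4·2 + 3)/6 = 12/6 = 2; σ²_Pickup shots = ((3−1)/6)² = 0.111
te_Editing = (6 + 4·8 + 16)/6 = 54/6 = 9; σ²_Editing = ((16−6)/6)² = 2.778
te_Sound mix = (7 + 4·8 + 15)/6 = 54/6 = 9; σ²_Sound mix = ((15−7)/6)² = 1.778
te_Color grade = (7 + 4·9 + 17)/6 = 60/6 = 10; σ²_Color grade = ((17−7)/6)² = 2.778
te_VFX = (11 + 4·12 + 13)/6 = 72/6 = 12; σ²_VFX = ((13−11)/6)² = 0.111

Forward pass:
ES_Set construction = 0; EF_Set construction = 13
ES_Costume fitting = 0; EF_Costume fitting = 11
ES_Principal photography = 0; EF_Principal photography = 5
ES_Pickup shots = 0; EF_Pickup shots = 2
ES_Editing = 11; EF_Editing = 11+9 = 20
ES_Sound mix = max(EF_Set construction=13, EF_Pickup shots=2) = 13; EF_Sound mix = 13+9 = 22
ES_Color grade = max(EF_Principal photography=5, EF_Pickup shots=2) = 5; EF_Color grade = 5+10 = 15
ES_VFX = max(EF_Principal photography=5, EF_Editing=20, EF_Sound mix=22, EF_Color grade=15) = 22; EF_VFX = 22+12 = 34
Expected project duration μ = 34 weeks. Critical path: Set construction → Sound mix → VFX.

Variances on critical path: σ²_Set construction=2.778, σ²_Sound mix=1.778, σ²_VFX=0.111.
Largest is σ²_Set construction = 2.778.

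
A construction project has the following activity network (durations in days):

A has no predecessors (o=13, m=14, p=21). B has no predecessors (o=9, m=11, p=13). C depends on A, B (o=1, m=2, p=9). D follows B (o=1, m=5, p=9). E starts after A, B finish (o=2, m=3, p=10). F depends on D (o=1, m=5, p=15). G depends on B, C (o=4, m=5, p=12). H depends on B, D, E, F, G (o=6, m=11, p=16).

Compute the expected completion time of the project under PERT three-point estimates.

35 days

te_A = (13 + 4·14 + 21)/6 = 90/6 = 15
te_B = (9 + 4·11 + 13)/6 = 66/6 = 11
te_C = (1 + 4·2 + 9)/6 = 18/6 = 3
te_D = (1 + 4·5 + 9)/6 = 30/6 = 5
te_E = (2 + 4·3 + 10)/6 = 24/6 = 4
te_F = (1 + 4·5 + 15)/6 = 36/6 = 6
te_G = (4 + 4·5 + 12)/6 = 36/6 = 6
te_H = (6 + 4·11 + 16)/6 = 66/6 = 11

Forward pass:
ES_A = 0; EF_A = 15
ES_B = 0; EF_B = 11
ES_C = max(EF_A=15, EF_B=11) = 15; EF_C = 15+3 = 18
ES_D = 11; EF_D = 11+5 = 16
ES_E = max(EF_A=15, EF_B=11) = 15; EF_E = 15+4 = 19
ES_F = 16; EF_F = 16+6 = 22
ES_G = max(EF_B=11, EF_C=18) = 18; EF_G = 18+6 = 24
ES_H = max(EF_B=11, EF_D=16, EF_E=19, EF_F=22, EF_G=24) = 24; EF_H = 24+11 = 35
Expected project duration μ = 35 days. Critical path: A → C → G → H.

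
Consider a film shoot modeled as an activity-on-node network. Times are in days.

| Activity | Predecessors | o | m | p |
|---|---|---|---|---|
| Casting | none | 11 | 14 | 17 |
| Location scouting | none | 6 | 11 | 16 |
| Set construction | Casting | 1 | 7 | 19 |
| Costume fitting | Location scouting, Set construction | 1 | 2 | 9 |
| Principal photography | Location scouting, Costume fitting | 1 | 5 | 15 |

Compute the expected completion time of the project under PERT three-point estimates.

31 days

te_Casting = (11 + 4·14 + 17)/6 = 84/6 = 14
te_Location scouting = (6 + 4·11 + 16)/6 = 66/6 = 11
te_Set construction = (1 + 4·7 + 19)/6 = 48/6 = 8
te_Costume fitting = (1 + 4·2 + 9)/6 = 18/6 = 3
te_Principal photography = (1 + 4·5 + 15)/6 = 36/6 = 6

Forward pass:
ES_Casting = 0; EF_Casting = 14
ES_Location scouting = 0; EF_Location scouting = 11
ES_Set construction = 14; EF_Set construction = 14+8 = 22
ES_Costume fitting = max(EF_Location scouting=11, EF_Set construction=22) = 22; EF_Costume fitting = 22+3 = 25
ES_Principal photography = max(EF_Location scouting=11, EF_Costume fitting=25) = 25; EF_Principal photography = 25+6 = 31
Expected project duration μ = 31 days. Critical path: Casting → Set construction → Costume fitting → Principal photography.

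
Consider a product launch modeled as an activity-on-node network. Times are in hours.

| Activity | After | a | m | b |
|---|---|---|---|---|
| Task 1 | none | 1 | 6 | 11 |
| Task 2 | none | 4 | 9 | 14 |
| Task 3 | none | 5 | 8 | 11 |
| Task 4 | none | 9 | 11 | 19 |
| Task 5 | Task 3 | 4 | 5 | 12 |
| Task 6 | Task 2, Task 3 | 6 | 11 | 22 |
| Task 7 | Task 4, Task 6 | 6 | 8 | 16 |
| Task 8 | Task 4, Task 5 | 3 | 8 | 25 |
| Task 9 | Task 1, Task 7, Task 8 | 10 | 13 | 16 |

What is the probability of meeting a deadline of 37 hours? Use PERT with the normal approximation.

0.052

te_Task 1 = (1 + 4·6 + 11)/6 = 36/6 = 6; σ²_Task 1 = ((11−1)/6)² = 2.778
te_Task 2 = (4 + 4·9 + 14)/6 = 54/6 = 9; σ²_Task 2 = ((14−4)/6)² = 2.778
te_Task 3 = (5 + 4·8 + 11)/6 = 48/6 = 8; σ²_Task 3 = ((11−5)/6)² = 1.000
te_Task 4 = (9 + 4·11 + 19)/6 = 72/6 = 12; σ²_Task 4 = ((19−9)/6)² = 2.778
te_Task 5 = (4 + 4·5 + 12)/6 = 36/6 = 6; σ²_Task 5 = ((12−4)/6)² = 1.778
te_Task 6 = (6 + 4·11 + 22)/6 = 72/6 = 12; σ²_Task 6 = ((22−6)/6)² = 7.111
te_Task 7 = (6 + 4·8 + 16)/6 = 54/6 = 9; σ²_Task 7 = ((16−6)/6)² = 2.778
te_Task 8 = (3 + 4·8 + 25)/6 = 60/6 = 10; σ²_Task 8 = ((25−3)/6)² = 13.444
te_Task 9 = (10 + 4·13 + 16)/6 = 78/6 = 13; σ²_Task 9 = ((16−10)/6)² = 1.000

Forward pass:
ES_Task 1 = 0; EF_Task 1 = 6
ES_Task 2 = 0; EF_Task 2 = 9
ES_Task 3 = 0; EF_Task 3 = 8
ES_Task 4 = 0; EF_Task 4 = 12
ES_Task 5 = 8; EF_Task 5 = 8+6 = 14
ES_Task 6 = max(EF_Task 2=9, EF_Task 3=8) = 9; EF_Task 6 = 9+12 = 21
ES_Task 7 = max(EF_Task 4=12, EF_Task 6=21) = 21; EF_Task 7 = 21+9 = 30
ES_Task 8 = max(EF_Task 4=12, EF_Task 5=14) = 14; EF_Task 8 = 14+10 = 24
ES_Task 9 = max(EF_Task 1=6, EF_Task 7=30, EF_Task 8=24) = 30; EF_Task 9 = 30+13 = 43
Expected project duration μ = 43 hours. Critical path: Task 2 → Task 6 → Task 7 → Task 9.

Variance along critical path = 2.778 + 7.111 + 2.778 + 1.000 = 13.667; σ = √13.667 = 3.697 hours.
Z = (37 − 43) / 3.697 = -1.623
P(T ≤ 37) = Φ(-1.623) ≈ 0.052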